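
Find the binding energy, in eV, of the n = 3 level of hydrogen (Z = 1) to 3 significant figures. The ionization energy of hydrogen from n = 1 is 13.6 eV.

E_3 = −13.60/9 = −1.51 eV, so ionization (to E = 0) requires 1.51 eV.

1.51 eV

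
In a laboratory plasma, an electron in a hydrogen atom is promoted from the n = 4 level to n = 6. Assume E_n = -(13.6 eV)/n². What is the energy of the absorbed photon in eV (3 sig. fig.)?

E_6 = −13.60/36 = −0.3778 eV and E_4 = −13.60/16 = −0.8500 eV.
The photon energy is |E_6 − E_4| = 0.472 eV.

0.472 eV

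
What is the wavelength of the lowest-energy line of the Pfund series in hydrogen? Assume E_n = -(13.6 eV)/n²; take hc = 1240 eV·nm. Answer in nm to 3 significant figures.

7460 nm

The Pfund series terminates on n_f = 5; the first line has n_i = 5+1 = 6.
ΔE = 13.60 × (1/5² − 1/6²) = 0.1662 eV.
λ = 1240 / 0.1662 = 7460 nm.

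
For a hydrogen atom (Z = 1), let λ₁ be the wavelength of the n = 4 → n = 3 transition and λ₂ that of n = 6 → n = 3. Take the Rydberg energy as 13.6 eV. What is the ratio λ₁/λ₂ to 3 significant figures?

λ ∝ 1/ΔE ∝ 1/(1/n_f² − 1/n_i²), and the Z² and hc factors cancel in the ratio.
λ₁/λ₂ = (1/3² − 1/6²)/(1/3² − 1/4²) = 0.08333/0.04861 = 1.71.

1.71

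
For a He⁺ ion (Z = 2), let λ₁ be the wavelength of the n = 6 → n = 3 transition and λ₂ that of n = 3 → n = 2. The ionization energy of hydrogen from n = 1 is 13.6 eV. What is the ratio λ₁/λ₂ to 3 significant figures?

1.67

λ ∝ 1/ΔE ∝ 1/(1/n_f² − 1/n_i²), and the Z² and hc factors cancel in the ratio.
λ₁/λ₂ = (1/2² − 1/3²)/(1/3² − 1/6²) = 0.1389/0.08333 = 1.67.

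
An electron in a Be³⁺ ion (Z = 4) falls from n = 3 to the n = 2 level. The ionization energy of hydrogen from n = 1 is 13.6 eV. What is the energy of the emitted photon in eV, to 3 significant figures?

30.2 eV

The Bohr energies scale as Z², so for Z = 4: E_n = −217.6/n² eV.
E_3 = −217.6/9 = −24.18 eV and E_2 = −217.6/4 = −54.40 eV.
The photon energy is |E_3 − E_2| = 30.2 eV.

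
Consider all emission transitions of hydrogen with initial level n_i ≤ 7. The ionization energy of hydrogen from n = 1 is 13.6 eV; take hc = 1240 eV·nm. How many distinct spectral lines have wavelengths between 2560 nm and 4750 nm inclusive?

3

Enumerate all n_i → n_f pairs with 1 ≤ n_f < n_i ≤ 7 and compute λ = 1240 / [13.6·1·(1/n_f² − 1/n_i²)].
Lines falling in [2560, 4750] nm: 6→4 (2626 nm), 5→4 (4052 nm), 7→5 (4654 nm).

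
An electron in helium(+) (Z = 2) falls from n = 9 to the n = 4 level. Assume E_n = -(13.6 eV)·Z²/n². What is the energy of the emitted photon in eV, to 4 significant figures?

The Bohr energies scale as Z², so for Z = 2: E_n = −54.40/n² eV.
E_9 = −54.40/81 = −0.6716 eV and E_4 = −54.40/16 = −3.400 eV.
The photon energy is |E_9 − E_4| = 2.728 eV.

2.728 eV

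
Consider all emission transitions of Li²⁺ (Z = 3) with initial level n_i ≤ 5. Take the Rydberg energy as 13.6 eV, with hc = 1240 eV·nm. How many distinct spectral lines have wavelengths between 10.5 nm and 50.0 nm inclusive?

Enumerate all n_i → n_f pairs with 1 ≤ n_f < n_i ≤ 5 and compute λ = 1240 / [13.6·9·(1/n_f² − 1/n_i²)].
Lines falling in [10.5, 50.0] nm: 5→1 (10.55 nm), 4→1 (10.81 nm), 3→1 (11.40 nm), 2→1 (13.51 nm), 5→2 (48.24 nm).

5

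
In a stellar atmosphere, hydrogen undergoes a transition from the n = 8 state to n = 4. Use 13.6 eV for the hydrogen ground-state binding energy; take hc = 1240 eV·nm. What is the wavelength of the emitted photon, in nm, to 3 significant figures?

ΔE = 13.60 × (1/4² − 1/8²) = 13.60 × 0.04688 = 0.6375 eV.
λ = hc/ΔE = 1240 / 0.6375 = 1950 nm.

1950 nm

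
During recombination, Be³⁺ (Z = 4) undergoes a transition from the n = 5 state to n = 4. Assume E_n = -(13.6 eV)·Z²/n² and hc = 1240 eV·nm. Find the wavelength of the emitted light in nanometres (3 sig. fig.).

253 nm

For Z = 4 the level energies scale as Z², so the effective Rydberg energy is 13.6 × 16 = 217.6 eV.
ΔE = 217.6 × (1/4² − 1/5²) = 217.6 × 0.02250 = 4.896 eV.
λ = hc/ΔE = 1240 / 4.896 = 253 nm.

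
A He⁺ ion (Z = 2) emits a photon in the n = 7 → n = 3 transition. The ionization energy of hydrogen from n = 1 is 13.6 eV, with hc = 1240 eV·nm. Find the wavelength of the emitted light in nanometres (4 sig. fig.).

251.3 nm

For Z = 2 the level energies scale as Z², so the effective Rydberg energy is 13.6 × 4 = 54.40 eV.
ΔE = 54.40 × (1/3² − 1/7²) = 54.40 × 0.09070 = 4.934 eV.
λ = hc/ΔE = 1240 / 4.934 = 251.3 nm.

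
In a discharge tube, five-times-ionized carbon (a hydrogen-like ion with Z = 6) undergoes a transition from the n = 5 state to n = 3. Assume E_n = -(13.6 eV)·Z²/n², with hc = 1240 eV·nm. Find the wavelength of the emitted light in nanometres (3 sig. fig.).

35.6 nm

For Z = 6 the level energies scale as Z², so the effective Rydberg energy is 13.6 × 36 = 489.6 eV.
ΔE = 489.6 × (1/3² − 1/5²) = 489.6 × 0.07111 = 34.82 eV.
λ = hc/ΔE = 1240 / 34.82 = 35.6 nm.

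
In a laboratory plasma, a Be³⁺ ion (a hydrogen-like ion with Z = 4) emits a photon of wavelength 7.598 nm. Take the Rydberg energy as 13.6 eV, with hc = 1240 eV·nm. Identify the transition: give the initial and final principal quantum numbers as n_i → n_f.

The photon energy is ΔE = hc/λ = 1240 / 7.598 = 163.2 eV.
With Z = 4, ΔE = 217.6 × (1/n_f² − 1/n_i²), so 1/n_f² − 1/n_i² = 0.7500.
Trying n_f = 1 gives 1/n_i² = 0.2500, i.e. n_i ≈ 2; this pair matches.

n_i = 2, n_f = 1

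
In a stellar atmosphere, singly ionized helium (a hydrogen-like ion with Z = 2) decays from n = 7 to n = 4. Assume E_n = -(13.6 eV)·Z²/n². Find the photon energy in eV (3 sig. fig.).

The Bohr energies scale as Z², so for Z = 2: E_n = −54.40/n² eV.
E_7 = −54.40/49 = −1.110 eV and E_4 = −54.40/16 = −3.400 eV.
The photon energy is |E_7 − E_4| = 2.29 eV.

2.29 eV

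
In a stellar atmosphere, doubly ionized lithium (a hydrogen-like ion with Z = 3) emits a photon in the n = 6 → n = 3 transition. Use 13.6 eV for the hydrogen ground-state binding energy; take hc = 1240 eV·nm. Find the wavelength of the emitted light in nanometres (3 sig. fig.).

For Z = 3 the level energies scale as Z², so the effective Rydberg energy is 13.6 × 9 = 122.4 eV.
ΔE = 122.4 × (1/3² − 1/6²) = 122.4 × 0.08333 = 10.20 eV.
λ = hc/ΔE = 1240 / 10.20 = 122 nm.

122 nm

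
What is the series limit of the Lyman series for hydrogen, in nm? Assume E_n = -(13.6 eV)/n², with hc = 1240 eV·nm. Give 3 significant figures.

The Lyman series has lower level n_f = 1; the series limit corresponds to n_i → ∞.
ΔE_max = 13.6 × 1 / 1² = 13.60 eV.
λ_min = 1240 / 13.60 = 91.2 nm.

91.2 nm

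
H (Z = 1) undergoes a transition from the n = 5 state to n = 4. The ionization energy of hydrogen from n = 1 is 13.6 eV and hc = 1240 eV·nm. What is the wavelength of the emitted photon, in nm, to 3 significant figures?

ΔE = 13.60 × (1/4² − 1/5²) = 13.60 × 0.02250 = 0.3060 eV.
λ = hc/ΔE = 1240 / 0.3060 = 4050 nm.

4050 nm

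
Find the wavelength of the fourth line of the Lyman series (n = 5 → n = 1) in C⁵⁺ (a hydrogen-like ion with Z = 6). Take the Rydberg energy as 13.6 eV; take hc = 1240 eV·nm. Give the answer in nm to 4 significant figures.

The Lyman series terminates on n_f = 1; the fourth line has n_i = 1+4 = 5.
ΔE = 489.6 × (1/1² − 1/5²) = 470.0 eV.
λ = 1240 / 470.0 = 2.638 nm.

2.638 nm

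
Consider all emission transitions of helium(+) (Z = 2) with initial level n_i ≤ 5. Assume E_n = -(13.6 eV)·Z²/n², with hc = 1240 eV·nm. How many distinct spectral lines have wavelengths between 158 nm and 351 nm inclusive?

2

Enumerate all n_i → n_f pairs with 1 ≤ n_f < n_i ≤ 5 and compute λ = 1240 / [13.6·4·(1/n_f² − 1/n_i²)].
Lines falling in [158, 351] nm: 3→2 (164.1 nm), 5→3 (320.5 nm).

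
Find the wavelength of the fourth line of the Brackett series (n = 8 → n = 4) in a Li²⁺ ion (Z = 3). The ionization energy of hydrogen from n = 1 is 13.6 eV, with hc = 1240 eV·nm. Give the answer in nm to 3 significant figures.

216 nm

The Brackett series terminates on n_f = 4; the fourth line has n_i = 4+4 = 8.
ΔE = 122.4 × (1/4² − 1/8²) = 5.738 eV.
λ = 1240 / 5.738 = 216 nm.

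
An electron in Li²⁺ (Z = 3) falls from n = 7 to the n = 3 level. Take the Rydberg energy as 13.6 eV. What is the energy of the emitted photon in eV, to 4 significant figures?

The Bohr energies scale as Z², so for Z = 3: E_n = −122.4/n² eV.
E_7 = −122.4/49 = −2.498 eV and E_3 = −122.4/9 = −13.60 eV.
The photon energy is |E_7 − E_3| = 11.10 eV.

11.10 eV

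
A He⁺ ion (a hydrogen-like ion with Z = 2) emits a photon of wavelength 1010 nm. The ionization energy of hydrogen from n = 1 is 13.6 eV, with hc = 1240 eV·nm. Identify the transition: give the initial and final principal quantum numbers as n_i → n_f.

The photon energy is ΔE = hc/λ = 1240 / 1010 = 1.228 eV.
With Z = 2, ΔE = 54.40 × (1/n_f² − 1/n_i²), so 1/n_f² − 1/n_i² = 0.02257.
Trying n_f = 4 gives 1/n_i² = 0.03993, i.e. n_i ≈ 5; this pair matches.

n_i = 5, n_f = 4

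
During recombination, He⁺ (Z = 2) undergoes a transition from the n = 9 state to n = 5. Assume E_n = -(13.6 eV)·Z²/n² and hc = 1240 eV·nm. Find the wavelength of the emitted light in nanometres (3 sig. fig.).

For Z = 2 the level energies scale as Z², so the effective Rydberg energy is 13.6 × 4 = 54.40 eV.
ΔE = 54.40 × (1/5² − 1/9²) = 54.40 × 0.02765 = 1.504 eV.
λ = hc/ΔE = 1240 / 1.504 = 824 nm.

824 nm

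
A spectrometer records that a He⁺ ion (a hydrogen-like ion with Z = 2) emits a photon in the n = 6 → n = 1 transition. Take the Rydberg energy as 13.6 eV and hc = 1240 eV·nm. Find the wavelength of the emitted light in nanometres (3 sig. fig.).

For Z = 2 the level energies scale as Z², so the effective Rydberg energy is 13.6 × 4 = 54.40 eV.
ΔE = 54.40 × (1/1² − 1/6²) = 54.40 × 0.9722 = 52.89 eV.
λ = hc/ΔE = 1240 / 52.89 = 23.4 nm.

23.4 nm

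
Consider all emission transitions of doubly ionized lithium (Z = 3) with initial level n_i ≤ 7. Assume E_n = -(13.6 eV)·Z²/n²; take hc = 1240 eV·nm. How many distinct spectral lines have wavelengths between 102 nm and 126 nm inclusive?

Enumerate all n_i → n_f pairs with 1 ≤ n_f < n_i ≤ 7 and compute λ = 1240 / [13.6·9·(1/n_f² − 1/n_i²)].
Lines falling in [102, 126] nm: 7→3 (111.7 nm), 6→3 (121.6 nm).

2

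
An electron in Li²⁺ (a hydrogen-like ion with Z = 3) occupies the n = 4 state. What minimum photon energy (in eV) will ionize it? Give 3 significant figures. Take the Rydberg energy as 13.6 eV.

E_n = −13.6 Z²/n² = −122.4/n² eV for Z = 3.
E_4 = −122.4/16 = −7.65 eV, so ionization (to E = 0) requires 7.65 eV.

7.65 eV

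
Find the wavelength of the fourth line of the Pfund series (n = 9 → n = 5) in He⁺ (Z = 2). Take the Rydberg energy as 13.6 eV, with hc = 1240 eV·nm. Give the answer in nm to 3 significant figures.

824 nm

The Pfund series terminates on n_f = 5; the fourth line has n_i = 5+4 = 9.
ΔE = 54.40 × (1/5² − 1/9²) = 1.504 eV.
λ = 1240 / 1.504 = 824 nm.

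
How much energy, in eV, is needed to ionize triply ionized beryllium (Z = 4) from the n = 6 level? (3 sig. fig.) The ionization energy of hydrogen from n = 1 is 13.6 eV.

6.04 eV

E_n = −13.6 Z²/n² = −217.6/n² eV for Z = 4.
E_6 = −217.6/36 = −6.04 eV, so ionization (to E = 0) requires 6.04 eV.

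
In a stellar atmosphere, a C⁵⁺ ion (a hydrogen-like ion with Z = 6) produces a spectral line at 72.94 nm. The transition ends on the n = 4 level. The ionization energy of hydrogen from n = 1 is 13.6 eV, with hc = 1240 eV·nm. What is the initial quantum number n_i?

n_i = 6

The photon energy is ΔE = hc/λ = 1240 / 72.94 = 17.00 eV.
With Z = 6, ΔE = 489.6 × (1/n_f² − 1/n_i²), so 1/n_f² − 1/n_i² = 0.03472.
With n_f = 4: 1/n_i² = 1/16 − 0.03472 = 0.02778, so n_i ≈ 6.00.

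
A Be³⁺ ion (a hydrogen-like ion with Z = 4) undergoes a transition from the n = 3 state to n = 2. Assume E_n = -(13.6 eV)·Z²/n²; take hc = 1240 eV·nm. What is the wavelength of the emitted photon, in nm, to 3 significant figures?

41.0 nm

For Z = 4 the level energies scale as Z², so the effective Rydberg energy is 13.6 × 16 = 217.6 eV.
ΔE = 217.6 × (1/2² − 1/3²) = 217.6 × 0.1389 = 30.22 eV.
λ = hc/ΔE = 1240 / 30.22 = 41.0 nm.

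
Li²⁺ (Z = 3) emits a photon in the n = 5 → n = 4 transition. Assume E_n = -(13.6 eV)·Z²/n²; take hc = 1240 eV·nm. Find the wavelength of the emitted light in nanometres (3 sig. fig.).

450 nm

For Z = 3 the level energies scale as Z², so the effective Rydberg energy is 13.6 × 9 = 122.4 eV.
ΔE = 122.4 × (1/4² − 1/5²) = 122.4 × 0.02250 = 2.754 eV.
λ = hc/ΔE = 1240 / 2.754 = 450 nm.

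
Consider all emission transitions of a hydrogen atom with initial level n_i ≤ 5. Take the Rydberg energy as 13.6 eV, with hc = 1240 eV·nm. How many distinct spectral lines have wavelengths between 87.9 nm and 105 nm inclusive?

3

Enumerate all n_i → n_f pairs with 1 ≤ n_f < n_i ≤ 5 and compute λ = 1240 / [13.6·1·(1/n_f² − 1/n_i²)].
Lines falling in [87.9, 105] nm: 5→1 (94.98 nm), 4→1 (97.25 nm), 3→1 (102.6 nm).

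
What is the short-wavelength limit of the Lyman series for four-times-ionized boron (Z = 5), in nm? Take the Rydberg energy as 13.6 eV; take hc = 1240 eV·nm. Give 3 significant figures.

3.65 nm

The Lyman series has lower level n_f = 1; the series limit corresponds to n_i → ∞.
ΔE_max = 13.6 × 25 / 1² = 340.0 eV.
λ_min = 1240 / 340.0 = 3.65 nm.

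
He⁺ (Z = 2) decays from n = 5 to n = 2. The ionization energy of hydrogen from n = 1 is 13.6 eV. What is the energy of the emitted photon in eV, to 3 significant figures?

11.4 eV

The Bohr energies scale as Z², so for Z = 2: E_n = −54.40/n² eV.
E_5 = −54.40/25 = −2.176 eV and E_2 = −54.40/4 = −13.60 eV.
The photon energy is |E_5 − E_2| = 11.4 eV.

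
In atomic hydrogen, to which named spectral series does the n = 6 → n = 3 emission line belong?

Paschen

The series is set by the lower level: n_f = 3 is the Paschen series.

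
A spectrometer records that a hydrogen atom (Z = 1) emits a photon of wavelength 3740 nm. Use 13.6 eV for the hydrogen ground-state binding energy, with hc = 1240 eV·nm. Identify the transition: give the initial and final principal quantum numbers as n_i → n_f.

n_i = 8, n_f = 5

The photon energy is ΔE = hc/λ = 1240 / 3740 = 0.3316 eV.
With Z = 1, ΔE = 13.60 × (1/n_f² − 1/n_i²), so 1/n_f² − 1/n_i² = 0.02438.
Trying n_f = 5 gives 1/n_i² = 0.01562, i.e. n_i ≈ 8; this pair matches.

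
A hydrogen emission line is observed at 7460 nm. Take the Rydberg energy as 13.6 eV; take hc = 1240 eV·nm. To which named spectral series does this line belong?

ΔE = 1240/7460 = 0.1662 eV.
This matches 13.6 × (1/5² − 1/6²), so n_f = 5: the Pfund series.

Pfund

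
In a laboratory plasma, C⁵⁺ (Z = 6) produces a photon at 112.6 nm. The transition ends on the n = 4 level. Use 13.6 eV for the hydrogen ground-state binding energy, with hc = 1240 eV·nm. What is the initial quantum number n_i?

The photon energy is ΔE = hc/λ = 1240 / 112.6 = 11.01 eV.
With Z = 6, ΔE = 489.6 × (1/n_f² − 1/n_i²), so 1/n_f² − 1/n_i² = 0.02249.
With n_f = 4: 1/n_i² = 1/16 − 0.02249 = 0.04001, so n_i ≈ 5.00.

n_i = 5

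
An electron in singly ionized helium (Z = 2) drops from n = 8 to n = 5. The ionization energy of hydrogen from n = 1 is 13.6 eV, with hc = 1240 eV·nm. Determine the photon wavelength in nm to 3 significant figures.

For Z = 2 the level energies scale as Z², so the effective Rydberg energy is 13.6 × 4 = 54.40 eV.
ΔE = 54.40 × (1/5² − 1/8²) = 54.40 × 0.02438 = 1.326 eV.
λ = hc/ΔE = 1240 / 1.326 = 935 nm.

935 nm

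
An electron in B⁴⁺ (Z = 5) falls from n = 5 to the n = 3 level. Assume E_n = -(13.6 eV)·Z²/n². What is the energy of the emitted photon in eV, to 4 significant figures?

24.18 eV

The Bohr energies scale as Z², so for Z = 5: E_n = −340.0/n² eV.
E_5 = −340.0/25 = −13.60 eV and E_3 = −340.0/9 = −37.78 eV.
The photon energy is |E_5 − E_3| = 24.18 eV.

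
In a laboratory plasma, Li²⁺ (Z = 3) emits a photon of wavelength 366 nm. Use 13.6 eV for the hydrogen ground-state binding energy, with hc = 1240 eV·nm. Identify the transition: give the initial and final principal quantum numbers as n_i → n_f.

n_i = 9, n_f = 5

The photon energy is ΔE = hc/λ = 1240 / 366 = 3.388 eV.
With Z = 3, ΔE = 122.4 × (1/n_f² − 1/n_i²), so 1/n_f² − 1/n_i² = 0.02768.
Trying n_f = 5 gives 1/n_i² = 0.01232, i.e. n_i ≈ 9; this pair matches.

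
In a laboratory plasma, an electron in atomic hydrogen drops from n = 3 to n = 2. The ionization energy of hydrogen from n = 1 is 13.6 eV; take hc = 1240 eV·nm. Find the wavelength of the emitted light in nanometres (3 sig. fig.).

ΔE = 13.60 × (1/2² − 1/3²) = 13.60 × 0.1389 = 1.889 eV.
λ = hc/ΔE = 1240 / 1.889 = 656 nm.
This line belongs to the Balmer series.

656 nm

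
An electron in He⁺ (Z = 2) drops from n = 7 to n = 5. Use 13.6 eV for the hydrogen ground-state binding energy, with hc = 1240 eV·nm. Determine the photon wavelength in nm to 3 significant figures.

For Z = 2 the level energies scale as Z², so the effective Rydberg energy is 13.6 × 4 = 54.40 eV.
ΔE = 54.40 × (1/5² − 1/7²) = 54.40 × 0.01959 = 1.066 eV.
λ = hc/ΔE = 1240 / 1.066 = 1160 nm.

1160 nm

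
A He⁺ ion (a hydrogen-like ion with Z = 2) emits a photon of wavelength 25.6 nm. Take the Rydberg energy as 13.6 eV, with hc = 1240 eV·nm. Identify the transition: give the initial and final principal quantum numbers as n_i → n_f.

The photon energy is ΔE = hc/λ = 1240 / 25.6 = 48.44 eV.
With Z = 2, ΔE = 54.40 × (1/n_f² − 1/n_i²), so 1/n_f² − 1/n_i² = 0.8904.
Trying n_f = 1 gives 1/n_i² = 0.1096, i.e. n_i ≈ 3; this pair matches.

n_i = 3, n_f = 1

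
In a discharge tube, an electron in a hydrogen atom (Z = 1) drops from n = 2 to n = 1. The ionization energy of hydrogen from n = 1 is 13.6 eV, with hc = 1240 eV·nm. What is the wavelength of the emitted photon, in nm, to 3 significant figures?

122 nm

ΔE = 13.60 × (1/1² − 1/2²) = 13.60 × 0.7500 = 10.20 eV.
λ = hc/ΔE = 1240 / 10.20 = 122 nm.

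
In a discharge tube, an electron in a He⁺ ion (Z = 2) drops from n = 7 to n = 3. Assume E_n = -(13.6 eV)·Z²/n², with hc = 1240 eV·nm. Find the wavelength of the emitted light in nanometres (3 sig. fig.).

For Z = 2 the level energies scale as Z², so the effective Rydberg energy is 13.6 × 4 = 54.40 eV.
ΔE = 54.40 × (1/3² − 1/7²) = 54.40 × 0.09070 = 4.934 eV.
λ = hc/ΔE = 1240 / 4.934 = 251 nm.

251 nm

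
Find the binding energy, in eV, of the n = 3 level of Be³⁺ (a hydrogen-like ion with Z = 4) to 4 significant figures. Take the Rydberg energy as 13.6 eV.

E_n = −13.6 Z²/n² = −217.6/n² eV for Z = 4.
E_3 = −217.6/9 = −24.18 eV, so ionization (to E = 0) requires 24.18 eV.

24.18 eV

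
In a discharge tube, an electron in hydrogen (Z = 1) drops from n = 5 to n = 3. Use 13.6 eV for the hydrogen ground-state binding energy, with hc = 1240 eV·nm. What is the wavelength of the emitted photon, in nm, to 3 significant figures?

1280 nm

ΔE = 13.60 × (1/3² − 1/5²) = 13.60 × 0.07111 = 0.9671 eV.
λ = hc/ΔE = 1240 / 0.9671 = 1280 nm.
This line belongs to the Paschen series.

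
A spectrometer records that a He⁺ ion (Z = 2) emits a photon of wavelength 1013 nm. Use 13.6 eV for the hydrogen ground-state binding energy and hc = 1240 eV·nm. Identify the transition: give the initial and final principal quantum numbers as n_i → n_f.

n_i = 5, n_f = 4

The photon energy is ΔE = hc/λ = 1240 / 1013 = 1.224 eV.
With Z = 2, ΔE = 54.40 × (1/n_f² − 1/n_i²), so 1/n_f² − 1/n_i² = 0.02250.
Trying n_f = 4 gives 1/n_i² = 0.04000, i.e. n_i ≈ 5; this pair matches.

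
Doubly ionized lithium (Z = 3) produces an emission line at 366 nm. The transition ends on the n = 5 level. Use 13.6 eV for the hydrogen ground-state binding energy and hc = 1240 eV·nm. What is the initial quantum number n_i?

n_i = 9

The photon energy is ΔE = hc/λ = 1240 / 366 = 3.388 eV.
With Z = 3, ΔE = 122.4 × (1/n_f² − 1/n_i²), so 1/n_f² − 1/n_i² = 0.02768.
With n_f = 5: 1/n_i² = 1/25 − 0.02768 = 0.01232, so n_i ≈ 9.01.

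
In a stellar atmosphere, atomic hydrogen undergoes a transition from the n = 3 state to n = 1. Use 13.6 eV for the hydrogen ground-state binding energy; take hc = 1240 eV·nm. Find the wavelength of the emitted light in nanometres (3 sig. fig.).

ΔE = 13.60 × (1/1² − 1/3²) = 13.60 × 0.8889 = 12.09 eV.
λ = hc/ΔE = 1240 / 12.09 = 103 nm.

103 nm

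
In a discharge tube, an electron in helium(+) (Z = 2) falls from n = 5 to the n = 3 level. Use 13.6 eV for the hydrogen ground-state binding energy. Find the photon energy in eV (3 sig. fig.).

The Bohr energies scale as Z², so for Z = 2: E_n = −54.40/n² eV.
E_5 = −54.40/25 = −2.176 eV and E_3 = −54.40/9 = −6.044 eV.
The photon energy is |E_5 − E_3| = 3.87 eV.

3.87 eV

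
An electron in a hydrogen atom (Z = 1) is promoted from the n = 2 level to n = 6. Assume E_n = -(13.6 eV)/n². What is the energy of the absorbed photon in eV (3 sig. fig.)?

E_6 = −13.60/36 = −0.3778 eV and E_2 = −13.60/4 = −3.400 eV.
The photon energy is |E_6 − E_2| = 3.02 eV.

3.02 eV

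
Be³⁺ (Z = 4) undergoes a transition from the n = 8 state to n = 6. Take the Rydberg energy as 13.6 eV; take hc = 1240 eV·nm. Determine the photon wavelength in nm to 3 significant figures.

469 nm

For Z = 4 the level energies scale as Z², so the effective Rydberg energy is 13.6 × 16 = 217.6 eV.
ΔE = 217.6 × (1/6² − 1/8²) = 217.6 × 0.01215 = 2.644 eV.
λ = hc/ΔE = 1240 / 2.644 = 469 nm.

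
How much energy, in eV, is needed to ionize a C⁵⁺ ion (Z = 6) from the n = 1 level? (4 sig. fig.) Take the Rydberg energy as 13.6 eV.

489.6 eV

E_n = −13.6 Z²/n² = −489.6/n² eV for Z = 6.
E_1 = −489.6/1 = −489.6 eV, so ionization (to E = 0) requires 489.6 eV.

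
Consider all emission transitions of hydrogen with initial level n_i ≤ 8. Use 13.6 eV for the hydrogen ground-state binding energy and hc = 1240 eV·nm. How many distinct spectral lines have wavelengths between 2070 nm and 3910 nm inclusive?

Enumerate all n_i → n_f pairs with 1 ≤ n_f < n_i ≤ 8 and compute λ = 1240 / [13.6·1·(1/n_f² − 1/n_i²)].
Lines falling in [2070, 3910] nm: 7→4 (2166 nm), 6→4 (2626 nm), 8→5 (3741 nm).

3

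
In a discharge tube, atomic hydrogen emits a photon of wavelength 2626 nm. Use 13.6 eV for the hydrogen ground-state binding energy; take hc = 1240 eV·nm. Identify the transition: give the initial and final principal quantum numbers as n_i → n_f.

n_i = 6, n_f = 4

The photon energy is ΔE = hc/λ = 1240 / 2626 = 0.4722 eV.
With Z = 1, ΔE = 13.60 × (1/n_f² − 1/n_i²), so 1/n_f² − 1/n_i² = 0.03472.
Trying n_f = 4 gives 1/n_i² = 0.02778, i.e. n_i ≈ 6; this pair matches.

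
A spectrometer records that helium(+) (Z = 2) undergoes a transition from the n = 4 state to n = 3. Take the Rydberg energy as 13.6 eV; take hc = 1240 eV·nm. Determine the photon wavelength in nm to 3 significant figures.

469 nm

For Z = 2 the level energies scale as Z², so the effective Rydberg energy is 13.6 × 4 = 54.40 eV.
ΔE = 54.40 × (1/3² − 1/4²) = 54.40 × 0.04861 = 2.644 eV.
λ = hc/ΔE = 1240 / 2.644 = 469 nm.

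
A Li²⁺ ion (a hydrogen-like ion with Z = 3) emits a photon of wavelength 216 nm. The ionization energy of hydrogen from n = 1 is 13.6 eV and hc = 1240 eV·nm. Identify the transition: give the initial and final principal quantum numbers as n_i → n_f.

The photon energy is ΔE = hc/λ = 1240 / 216 = 5.741 eV.
With Z = 3, ΔE = 122.4 × (1/n_f² − 1/n_i²), so 1/n_f² − 1/n_i² = 0.04690.
Trying n_f = 4 gives 1/n_i² = 0.01560, i.e. n_i ≈ 8; this pair matches.

n_i = 8, n_f = 4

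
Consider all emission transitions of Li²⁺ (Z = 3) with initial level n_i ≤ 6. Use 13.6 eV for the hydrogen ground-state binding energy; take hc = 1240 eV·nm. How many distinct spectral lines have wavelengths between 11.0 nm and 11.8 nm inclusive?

1

Enumerate all n_i → n_f pairs with 1 ≤ n_f < n_i ≤ 6 and compute λ = 1240 / [13.6·9·(1/n_f² − 1/n_i²)].
Lines falling in [11.0, 11.8] nm: 3→1 (11.40 nm).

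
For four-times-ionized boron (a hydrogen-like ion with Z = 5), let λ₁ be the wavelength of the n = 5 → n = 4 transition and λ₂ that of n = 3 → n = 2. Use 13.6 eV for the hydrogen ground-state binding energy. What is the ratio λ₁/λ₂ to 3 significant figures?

6.17

λ ∝ 1/ΔE ∝ 1/(1/n_f² − 1/n_i²), and the Z² and hc factors cancel in the ratio.
λ₁/λ₂ = (1/2² − 1/3²)/(1/4² − 1/5²) = 0.1389/0.02250 = 6.17.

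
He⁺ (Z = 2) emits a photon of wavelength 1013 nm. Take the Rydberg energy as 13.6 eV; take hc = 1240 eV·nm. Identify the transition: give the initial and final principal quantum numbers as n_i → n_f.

n_i = 5, n_f = 4

The photon energy is ΔE = hc/λ = 1240 / 1013 = 1.224 eV.
With Z = 2, ΔE = 54.40 × (1/n_f² − 1/n_i²), so 1/n_f² − 1/n_i² = 0.02250.
Trying n_f = 4 gives 1/n_i² = 0.04000, i.e. n_i ≈ 5; this pair matches.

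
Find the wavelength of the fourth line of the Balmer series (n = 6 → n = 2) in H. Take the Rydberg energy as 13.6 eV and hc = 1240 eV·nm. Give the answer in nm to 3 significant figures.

The Balmer series terminates on n_f = 2; the fourth line has n_i = 2+4 = 6.
ΔE = 13.60 × (1/2² − 1/6²) = 3.022 eV.
λ = 1240 / 3.022 = 410 nm.

410 nm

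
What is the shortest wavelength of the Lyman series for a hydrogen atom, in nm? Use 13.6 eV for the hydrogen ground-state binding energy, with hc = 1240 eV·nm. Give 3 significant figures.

91.2 nm

The Lyman series has lower level n_f = 1; the series limit corresponds to n_i → ∞.
ΔE_max = 13.6 × 1 / 1² = 13.60 eV.
λ_min = 1240 / 13.60 = 91.2 nm.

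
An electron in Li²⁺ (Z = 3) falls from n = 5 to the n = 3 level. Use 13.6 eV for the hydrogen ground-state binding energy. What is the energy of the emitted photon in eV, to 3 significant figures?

The Bohr energies scale as Z², so for Z = 3: E_n = −122.4/n² eV.
E_5 = −122.4/25 = −4.896 eV and E_3 = −122.4/9 = −13.60 eV.
The photon energy is |E_5 − E_3| = 8.70 eV.

8.70 eV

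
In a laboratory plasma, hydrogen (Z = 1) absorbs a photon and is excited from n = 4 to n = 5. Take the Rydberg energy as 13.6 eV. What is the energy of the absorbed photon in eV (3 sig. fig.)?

E_5 = −13.60/25 = −0.5440 eV and E_4 = −13.60/16 = −0.8500 eV.
The photon energy is |E_5 − E_4| = 0.306 eV.

0.306 eV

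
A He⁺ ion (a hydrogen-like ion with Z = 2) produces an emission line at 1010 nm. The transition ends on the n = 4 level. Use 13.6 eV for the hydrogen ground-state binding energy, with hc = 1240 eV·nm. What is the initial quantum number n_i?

n_i = 5

The photon energy is ΔE = hc/λ = 1240 / 1010 = 1.228 eV.
With Z = 2, ΔE = 54.40 × (1/n_f² − 1/n_i²), so 1/n_f² − 1/n_i² = 0.02257.
With n_f = 4: 1/n_i² = 1/16 − 0.02257 = 0.03993, so n_i ≈ 5.00.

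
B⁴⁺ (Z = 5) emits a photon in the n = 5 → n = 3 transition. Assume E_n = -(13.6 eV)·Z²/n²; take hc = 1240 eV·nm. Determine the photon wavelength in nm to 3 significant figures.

51.3 nm

For Z = 5 the level energies scale as Z², so the effective Rydberg energy is 13.6 × 25 = 340.0 eV.
ΔE = 340.0 × (1/3² − 1/5²) = 340.0 × 0.07111 = 24.18 eV.
λ = hc/ΔE = 1240 / 24.18 = 51.3 nm.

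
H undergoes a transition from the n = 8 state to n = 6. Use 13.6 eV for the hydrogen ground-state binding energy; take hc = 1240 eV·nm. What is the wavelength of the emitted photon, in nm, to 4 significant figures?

7503 nm

ΔE = 13.60 × (1/6² − 1/8²) = 13.60 × 0.01215 = 0.1653 eV.
λ = hc/ΔE = 1240 / 0.1653 = 7503 nm.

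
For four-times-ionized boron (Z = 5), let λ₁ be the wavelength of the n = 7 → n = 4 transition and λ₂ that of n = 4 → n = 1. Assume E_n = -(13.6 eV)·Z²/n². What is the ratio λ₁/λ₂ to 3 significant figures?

22.3

λ ∝ 1/ΔE ∝ 1/(1/n_f² − 1/n_i²), and the Z² and hc factors cancel in the ratio.
λ₁/λ₂ = (1/1² − 1/4²)/(1/4² − 1/7²) = 0.9375/0.04209 = 22.3.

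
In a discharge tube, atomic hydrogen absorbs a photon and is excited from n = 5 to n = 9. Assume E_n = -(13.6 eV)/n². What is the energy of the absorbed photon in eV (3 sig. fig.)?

0.376 eV

E_9 = −13.60/81 = −0.1679 eV and E_5 = −13.60/25 = −0.5440 eV.
The photon energy is |E_9 − E_5| = 0.376 eV.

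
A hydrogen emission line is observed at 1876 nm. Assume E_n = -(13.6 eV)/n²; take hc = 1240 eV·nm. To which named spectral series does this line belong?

ΔE = 1240/1876 = 0.6610 eV.
This matches 13.6 × (1/3² − 1/4²), so n_f = 3: the Paschen series.

Paschen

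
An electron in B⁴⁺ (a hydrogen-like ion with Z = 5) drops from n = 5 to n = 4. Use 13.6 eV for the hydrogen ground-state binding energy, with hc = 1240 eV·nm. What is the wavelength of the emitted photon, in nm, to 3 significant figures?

For Z = 5 the level energies scale as Z², so the effective Rydberg energy is 13.6 × 25 = 340.0 eV.
ΔE = 340.0 × (1/4² − 1/5²) = 340.0 × 0.02250 = 7.650 eV.
λ = hc/ΔE = 1240 / 7.650 = 162 nm.

162 nm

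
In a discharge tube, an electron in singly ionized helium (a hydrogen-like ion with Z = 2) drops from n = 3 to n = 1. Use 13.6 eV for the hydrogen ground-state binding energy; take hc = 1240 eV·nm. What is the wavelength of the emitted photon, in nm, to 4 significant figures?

25.64 nm

For Z = 2 the level energies scale as Z², so the effective Rydberg energy is 13.6 × 4 = 54.40 eV.
ΔE = 54.40 × (1/1² − 1/3²) = 54.40 × 0.8889 = 48.36 eV.
λ = hc/ΔE = 1240 / 48.36 = 25.64 nm.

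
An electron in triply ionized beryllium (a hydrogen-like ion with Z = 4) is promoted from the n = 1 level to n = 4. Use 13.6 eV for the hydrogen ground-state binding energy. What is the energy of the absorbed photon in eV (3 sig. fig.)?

The Bohr energies scale as Z², so for Z = 4: E_n = −217.6/n² eV.
E_4 = −217.6/16 = −13.60 eV and E_1 = −217.6/1 = −217.6 eV.
The photon energy is |E_4 − E_1| = 204 eV.

204 eV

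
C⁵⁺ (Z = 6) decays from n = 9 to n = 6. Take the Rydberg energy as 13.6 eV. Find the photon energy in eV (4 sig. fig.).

The Bohr energies scale as Z², so for Z = 6: E_n = −489.6/n² eV.
E_9 = −489.6/81 = −6.044 eV and E_6 = −489.6/36 = −13.60 eV.
The photon energy is |E_9 − E_6| = 7.556 eV.

7.556 eV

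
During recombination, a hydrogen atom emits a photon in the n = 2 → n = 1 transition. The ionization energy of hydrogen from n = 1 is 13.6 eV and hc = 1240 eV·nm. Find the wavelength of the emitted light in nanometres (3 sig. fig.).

122 nm

ΔE = 13.60 × (1/1² − 1/2²) = 13.60 × 0.7500 = 10.20 eV.
λ = hc/ΔE = 1240 / 10.20 = 122 nm.
This line belongs to the Lyman series.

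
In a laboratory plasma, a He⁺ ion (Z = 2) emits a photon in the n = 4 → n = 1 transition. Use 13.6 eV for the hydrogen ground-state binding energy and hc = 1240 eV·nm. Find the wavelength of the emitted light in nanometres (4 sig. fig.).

24.31 nm

For Z = 2 the level energies scale as Z², so the effective Rydberg energy is 13.6 × 4 = 54.40 eV.
ΔE = 54.40 × (1/1² − 1/4²) = 54.40 × 0.9375 = 51.00 eV.
λ = hc/ΔE = 1240 / 51.00 = 24.31 nm.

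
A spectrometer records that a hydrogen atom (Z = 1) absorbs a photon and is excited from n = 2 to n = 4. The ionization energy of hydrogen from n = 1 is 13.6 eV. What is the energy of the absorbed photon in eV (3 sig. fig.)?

2.55 eV

E_4 = −13.60/16 = −0.8500 eV and E_2 = −13.60/4 = −3.400 eV.
The photon energy is |E_4 − E_2| = 2.55 eV.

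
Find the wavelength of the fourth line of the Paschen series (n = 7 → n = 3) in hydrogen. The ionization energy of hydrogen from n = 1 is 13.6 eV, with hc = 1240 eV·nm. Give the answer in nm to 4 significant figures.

The Paschen series terminates on n_f = 3; the fourth line has n_i = 3+4 = 7.
ΔE = 13.60 × (1/3² − 1/7²) = 1.234 eV.
λ = 1240 / 1.234 = 1005 nm.

1005 nm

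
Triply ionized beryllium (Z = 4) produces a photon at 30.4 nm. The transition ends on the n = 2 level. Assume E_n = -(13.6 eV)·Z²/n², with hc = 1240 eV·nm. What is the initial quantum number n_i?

The photon energy is ΔE = hc/λ = 1240 / 30.4 = 40.79 eV.
With Z = 4, ΔE = 217.6 × (1/n_f² − 1/n_i²), so 1/n_f² − 1/n_i² = 0.1875.
With n_f = 2: 1/n_i² = 1/4 − 0.1875 = 0.06255, so n_i ≈ 4.00.

n_i = 4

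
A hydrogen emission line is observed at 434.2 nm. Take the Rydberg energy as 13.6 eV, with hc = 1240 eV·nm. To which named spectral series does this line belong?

Balmer

ΔE = 1240/434.2 = 2.856 eV.
This matches 13.6 × (1/2² − 1/5²), so n_f = 2: the Balmer series.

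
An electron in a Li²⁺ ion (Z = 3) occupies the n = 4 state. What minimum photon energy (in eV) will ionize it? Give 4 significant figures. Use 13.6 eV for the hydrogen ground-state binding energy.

7.650 eV

E_n = −13.6 Z²/n² = −122.4/n² eV for Z = 3.
E_4 = −122.4/16 = −7.650 eV, so ionization (to E = 0) requires 7.650 eV.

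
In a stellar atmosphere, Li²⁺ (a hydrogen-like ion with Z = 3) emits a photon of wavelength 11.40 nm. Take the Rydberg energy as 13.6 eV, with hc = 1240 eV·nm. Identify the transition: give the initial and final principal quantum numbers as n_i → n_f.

The photon energy is ΔE = hc/λ = 1240 / 11.40 = 108.8 eV.
With Z = 3, ΔE = 122.4 × (1/n_f² − 1/n_i²), so 1/n_f² − 1/n_i² = 0.8887.
Trying n_f = 1 gives 1/n_i² = 0.1113, i.e. n_i ≈ 3; this pair matches.

n_i = 3, n_f = 1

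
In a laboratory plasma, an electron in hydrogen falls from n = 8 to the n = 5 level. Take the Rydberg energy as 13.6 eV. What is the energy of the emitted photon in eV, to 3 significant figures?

E_8 = −13.60/64 = −0.2125 eV and E_5 = −13.60/25 = −0.5440 eV.
The photon energy is |E_8 − E_5| = 0.332 eV.

0.332 eV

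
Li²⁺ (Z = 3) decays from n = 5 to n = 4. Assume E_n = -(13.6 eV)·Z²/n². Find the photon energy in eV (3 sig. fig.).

2.75 eV

The Bohr energies scale as Z², so for Z = 3: E_n = −122.4/n² eV.
E_5 = −122.4/25 = −4.896 eV and E_4 = −122.4/16 = −7.650 eV.
The photon energy is |E_5 − E_4| = 2.75 eV.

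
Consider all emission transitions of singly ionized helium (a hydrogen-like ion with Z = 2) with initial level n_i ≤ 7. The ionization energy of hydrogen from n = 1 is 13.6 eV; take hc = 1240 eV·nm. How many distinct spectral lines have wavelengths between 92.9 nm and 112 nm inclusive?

3

Enumerate all n_i → n_f pairs with 1 ≤ n_f < n_i ≤ 7 and compute λ = 1240 / [13.6·4·(1/n_f² − 1/n_i²)].
Lines falling in [92.9, 112] nm: 7→2 (99.28 nm), 6→2 (102.6 nm), 5→2 (108.5 nm).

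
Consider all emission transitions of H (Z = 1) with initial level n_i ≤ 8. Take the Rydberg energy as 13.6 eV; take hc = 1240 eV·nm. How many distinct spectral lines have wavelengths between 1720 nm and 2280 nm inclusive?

Enumerate all n_i → n_f pairs with 1 ≤ n_f < n_i ≤ 8 and compute λ = 1240 / [13.6·1·(1/n_f² − 1/n_i²)].
Lines falling in [1720, 2280] nm: 4→3 (1876 nm), 8→4 (1945 nm), 7→4 (2166 nm).

3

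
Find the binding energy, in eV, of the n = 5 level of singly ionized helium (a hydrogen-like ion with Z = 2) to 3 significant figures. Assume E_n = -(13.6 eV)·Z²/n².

E_n = −13.6 Z²/n² = −54.40/n² eV for Z = 2.
E_5 = −54.40/25 = −2.18 eV, so ionization (to E = 0) requires 2.18 eV.

2.18 eV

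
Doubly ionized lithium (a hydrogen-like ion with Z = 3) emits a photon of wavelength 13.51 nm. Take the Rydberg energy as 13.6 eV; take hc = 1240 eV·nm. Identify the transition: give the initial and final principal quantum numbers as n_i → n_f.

The photon energy is ΔE = hc/λ = 1240 / 13.51 = 91.78 eV.
With Z = 3, ΔE = 122.4 × (1/n_f² − 1/n_i²), so 1/n_f² − 1/n_i² = 0.7499.
Trying n_f = 1 gives 1/n_i² = 0.2501, i.e. n_i ≈ 2; this pair matches.

n_i = 2, n_f = 1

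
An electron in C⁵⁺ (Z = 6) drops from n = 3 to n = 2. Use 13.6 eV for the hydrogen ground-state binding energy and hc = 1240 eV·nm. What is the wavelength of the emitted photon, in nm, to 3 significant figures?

For Z = 6 the level energies scale as Z², so the effective Rydberg energy is 13.6 × 36 = 489.6 eV.
ΔE = 489.6 × (1/2² − 1/3²) = 489.6 × 0.1389 = 68.00 eV.
λ = hc/ΔE = 1240 / 68.00 = 18.2 nm.

18.2 nm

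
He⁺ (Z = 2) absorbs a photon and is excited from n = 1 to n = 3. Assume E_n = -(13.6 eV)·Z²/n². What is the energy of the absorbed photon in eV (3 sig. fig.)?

48.4 eV

The Bohr energies scale as Z², so for Z = 2: E_n = −54.40/n² eV.
E_3 = −54.40/9 = −6.044 eV and E_1 = −54.40/1 = −54.40 eV.
The photon energy is |E_3 − E_1| = 48.4 eV.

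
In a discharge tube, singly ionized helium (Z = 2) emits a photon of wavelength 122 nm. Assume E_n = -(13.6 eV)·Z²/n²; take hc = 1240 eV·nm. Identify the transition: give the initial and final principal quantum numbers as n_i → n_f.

The photon energy is ΔE = hc/λ = 1240 / 122 = 10.16 eV.
With Z = 2, ΔE = 54.40 × (1/n_f² − 1/n_i²), so 1/n_f² − 1/n_i² = 0.1868.
Trying n_f = 2 gives 1/n_i² = 0.06316, i.e. n_i ≈ 4; this pair matches.

n_i = 4, n_f = 2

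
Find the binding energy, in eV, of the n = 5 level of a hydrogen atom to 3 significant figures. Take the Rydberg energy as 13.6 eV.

0.544 eV

E_5 = −13.60/25 = −0.544 eV, so ionization (to E = 0) requires 0.544 eV.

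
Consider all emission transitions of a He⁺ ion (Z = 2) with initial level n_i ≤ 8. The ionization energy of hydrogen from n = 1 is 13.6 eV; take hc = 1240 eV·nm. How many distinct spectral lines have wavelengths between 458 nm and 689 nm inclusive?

4

Enumerate all n_i → n_f pairs with 1 ≤ n_f < n_i ≤ 8 and compute λ = 1240 / [13.6·4·(1/n_f² − 1/n_i²)].
Lines falling in [458, 689] nm: 4→3 (468.9 nm), 8→4 (486.3 nm), 7→4 (541.5 nm), 6→4 (656.5 nm).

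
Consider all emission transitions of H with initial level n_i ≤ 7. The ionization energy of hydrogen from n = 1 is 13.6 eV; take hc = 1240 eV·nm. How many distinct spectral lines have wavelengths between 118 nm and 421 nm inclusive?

3

Enumerate all n_i → n_f pairs with 1 ≤ n_f < n_i ≤ 7 and compute λ = 1240 / [13.6·1·(1/n_f² − 1/n_i²)].
Lines falling in [118, 421] nm: 2→1 (121.6 nm), 7→2 (397.1 nm), 6→2 (410.3 nm).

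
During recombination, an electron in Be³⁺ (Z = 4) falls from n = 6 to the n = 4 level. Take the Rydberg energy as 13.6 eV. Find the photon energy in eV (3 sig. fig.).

The Bohr energies scale as Z², so for Z = 4: E_n = −217.6/n² eV.
E_6 = −217.6/36 = −6.044 eV and E_4 = −217.6/16 = −13.60 eV.
The photon energy is |E_6 − E_4| = 7.56 eV.

7.56 eV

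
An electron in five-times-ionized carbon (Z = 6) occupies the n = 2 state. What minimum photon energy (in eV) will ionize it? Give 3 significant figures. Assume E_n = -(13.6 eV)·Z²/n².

E_n = −13.6 Z²/n² = −489.6/n² eV for Z = 6.
E_2 = −489.6/4 = −122 eV, so ionization (to E = 0) requires 122 eV.

122 eV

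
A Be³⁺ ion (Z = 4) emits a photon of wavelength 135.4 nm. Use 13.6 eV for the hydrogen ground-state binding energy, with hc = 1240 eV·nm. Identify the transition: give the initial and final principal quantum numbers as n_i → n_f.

n_i = 7, n_f = 4

The photon energy is ΔE = hc/λ = 1240 / 135.4 = 9.158 eV.
With Z = 4, ΔE = 217.6 × (1/n_f² − 1/n_i²), so 1/n_f² − 1/n_i² = 0.04209.
Trying n_f = 4 gives 1/n_i² = 0.02041, i.e. n_i ≈ 7; this pair matches.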